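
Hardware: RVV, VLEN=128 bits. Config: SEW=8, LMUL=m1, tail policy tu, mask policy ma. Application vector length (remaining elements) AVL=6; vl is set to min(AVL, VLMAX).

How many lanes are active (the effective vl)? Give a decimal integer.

vl = 6

VLMAX = (128 × 1) / 8 = 16 lanes
vl ← min(6, 16) = 6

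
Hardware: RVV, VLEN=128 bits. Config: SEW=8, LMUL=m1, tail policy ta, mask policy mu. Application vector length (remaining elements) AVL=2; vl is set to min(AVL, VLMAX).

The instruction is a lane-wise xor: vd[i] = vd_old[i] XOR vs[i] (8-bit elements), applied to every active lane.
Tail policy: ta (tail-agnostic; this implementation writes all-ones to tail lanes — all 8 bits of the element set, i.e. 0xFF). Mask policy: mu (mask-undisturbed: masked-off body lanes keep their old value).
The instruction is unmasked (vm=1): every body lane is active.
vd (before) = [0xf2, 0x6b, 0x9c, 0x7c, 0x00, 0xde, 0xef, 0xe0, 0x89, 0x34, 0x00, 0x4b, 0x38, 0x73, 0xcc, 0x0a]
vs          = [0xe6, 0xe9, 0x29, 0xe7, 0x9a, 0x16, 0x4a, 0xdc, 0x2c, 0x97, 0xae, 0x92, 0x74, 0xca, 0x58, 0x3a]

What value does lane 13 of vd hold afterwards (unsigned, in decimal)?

vd[13] = 255

lanes per group: 128·1/8 = 16
vl ← min(2, 16) = 2
lane  0: xor(0xf2,0xe6) ⇒ 0x14
lane  1: xor(0x6b,0xe9) ⇒ 0x82
lane  2: tail/ones ⇒ 0xff
lane  3: tail/ones ⇒ 0xff
lane  4: tail/ones ⇒ 0xff
lane  5: tail/ones ⇒ 0xff
lane  6: tail/ones ⇒ 0xff
lane  7: tail/ones ⇒ 0xff
lane  8: tail/ones ⇒ 0xff
lane  9: tail/ones ⇒ 0xff
lane 10: tail/ones ⇒ 0xff
lane 11: tail/ones ⇒ 0xff
lane 12: tail/ones ⇒ 0xff
lane 13: tail/ones ⇒ 0xff
lane 14: tail/ones ⇒ 0xff
lane 15: tail/ones ⇒ 0xff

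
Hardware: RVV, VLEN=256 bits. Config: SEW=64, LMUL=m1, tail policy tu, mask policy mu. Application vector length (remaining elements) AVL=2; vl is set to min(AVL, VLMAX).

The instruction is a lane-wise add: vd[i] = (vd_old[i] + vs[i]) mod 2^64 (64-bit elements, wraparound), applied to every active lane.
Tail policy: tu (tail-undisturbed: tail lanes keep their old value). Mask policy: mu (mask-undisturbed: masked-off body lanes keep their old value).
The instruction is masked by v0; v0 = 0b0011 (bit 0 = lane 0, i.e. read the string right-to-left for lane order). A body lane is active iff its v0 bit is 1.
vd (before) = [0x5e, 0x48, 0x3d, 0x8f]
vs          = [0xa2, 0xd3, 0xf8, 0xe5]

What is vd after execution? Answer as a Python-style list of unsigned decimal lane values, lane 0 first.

VLMAX = (256 × 1) / 64 = 4 lanes
AVL=2 ≤ VLMAX=4, so vl = 2
lane  0: add(0x5e,0xa2) ⇒ 0x100
lane  1: add(0x48,0xd3) ⇒ 0x11b
lane  2: tail/keep ⇒ 0x3d
lane  3: tail/keep ⇒ 0x8f

vd = [256, 283, 61, 143]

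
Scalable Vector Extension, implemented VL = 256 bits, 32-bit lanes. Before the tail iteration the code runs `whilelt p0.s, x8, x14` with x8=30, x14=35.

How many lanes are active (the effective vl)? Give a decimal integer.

vl = 5

lane count: 256 div 32 = 8
whilelt: lane j active iff 30+j < 35 → j < 5 → 5 active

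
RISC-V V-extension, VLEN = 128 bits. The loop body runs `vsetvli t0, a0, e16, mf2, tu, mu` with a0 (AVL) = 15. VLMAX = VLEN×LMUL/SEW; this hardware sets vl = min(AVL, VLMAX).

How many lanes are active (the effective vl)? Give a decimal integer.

VLMAX = VLEN×LMUL/SEW = 128×1/2/16 = 4
vl ← min(15, 4) = 4

vl = 4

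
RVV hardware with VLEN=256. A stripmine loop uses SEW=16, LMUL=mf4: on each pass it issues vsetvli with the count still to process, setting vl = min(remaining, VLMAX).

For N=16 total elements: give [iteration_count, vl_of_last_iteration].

VLMAX = VLEN×LMUL/SEW = 256×1/4/16 = 4
16 elements at 4/iter → 4 passes, remainder 4 on the last

[iterations, last_vl] = [4, 4]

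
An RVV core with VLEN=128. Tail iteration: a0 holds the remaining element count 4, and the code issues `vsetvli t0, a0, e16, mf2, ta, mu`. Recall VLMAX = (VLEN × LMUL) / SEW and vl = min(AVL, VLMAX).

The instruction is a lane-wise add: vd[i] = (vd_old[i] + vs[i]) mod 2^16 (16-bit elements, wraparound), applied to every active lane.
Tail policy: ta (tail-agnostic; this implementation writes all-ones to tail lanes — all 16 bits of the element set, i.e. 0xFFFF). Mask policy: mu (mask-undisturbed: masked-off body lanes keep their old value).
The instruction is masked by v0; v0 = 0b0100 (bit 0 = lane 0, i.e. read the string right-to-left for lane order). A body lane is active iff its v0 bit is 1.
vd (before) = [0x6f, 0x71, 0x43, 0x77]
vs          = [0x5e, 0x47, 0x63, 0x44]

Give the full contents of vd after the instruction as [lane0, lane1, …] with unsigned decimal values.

vd = [111, 113, 166, 119]

VLMAX = VLEN×LMUL/SEW = 128×1/2/16 = 4
AVL=4 ≤ VLMAX=4, so vl = 4
lane  0: mask-off/keep ⇒ 0x6f
lane  1: mask-off/keep ⇒ 0x71
lane  2: add(0x43,0x63) ⇒ 0xa6
lane  3: mask-off/keep ⇒ 0x77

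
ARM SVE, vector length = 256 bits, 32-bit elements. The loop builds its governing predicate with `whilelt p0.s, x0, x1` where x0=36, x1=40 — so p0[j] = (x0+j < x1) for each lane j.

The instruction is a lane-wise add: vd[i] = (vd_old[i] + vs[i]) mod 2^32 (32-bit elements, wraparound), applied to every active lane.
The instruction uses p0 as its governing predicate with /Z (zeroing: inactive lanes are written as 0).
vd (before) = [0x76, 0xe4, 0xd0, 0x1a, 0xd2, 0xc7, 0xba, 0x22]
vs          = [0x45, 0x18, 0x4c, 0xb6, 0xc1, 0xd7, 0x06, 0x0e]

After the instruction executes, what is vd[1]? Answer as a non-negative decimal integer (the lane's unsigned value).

vd[1] = 252

lane count: 256 div 32 = 8
p0[j] = (36+j < 40); true for j=0..3 → 4 lanes set
lane  0: add(0x76,0x45) ⇒ 0xbb
lane  1: add(0xe4,0x18) ⇒ 0xfc
lane  2: add(0xd0,0x4c) ⇒ 0x11c
lane  3: add(0x1a,0xb6) ⇒ 0xd0
lane  4: tail/zero ⇒ 0x00
lane  5: tail/zero ⇒ 0x00
lane  6: tail/zero ⇒ 0x00
lane  7: tail/zero ⇒ 0x00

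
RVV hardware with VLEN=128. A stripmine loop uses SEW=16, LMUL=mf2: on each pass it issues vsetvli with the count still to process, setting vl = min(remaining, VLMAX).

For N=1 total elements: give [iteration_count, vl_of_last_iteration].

[iterations, last_vl] = [1, 1]

lanes per group: 128·1/2/16 = 4
iterations = ceil(1/4) = 1; final-pass vl = 1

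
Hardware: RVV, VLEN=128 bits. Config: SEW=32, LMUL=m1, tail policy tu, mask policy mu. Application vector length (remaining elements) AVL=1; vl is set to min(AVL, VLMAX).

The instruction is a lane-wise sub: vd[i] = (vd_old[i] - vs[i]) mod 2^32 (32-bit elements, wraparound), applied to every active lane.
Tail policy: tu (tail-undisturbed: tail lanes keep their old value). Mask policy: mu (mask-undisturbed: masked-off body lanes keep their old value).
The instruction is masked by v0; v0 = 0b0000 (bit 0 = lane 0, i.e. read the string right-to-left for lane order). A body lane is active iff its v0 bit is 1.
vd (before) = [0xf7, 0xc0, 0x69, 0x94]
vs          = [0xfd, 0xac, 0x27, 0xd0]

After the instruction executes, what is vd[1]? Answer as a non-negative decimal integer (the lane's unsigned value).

vd[1] = 192

lanes per group: 128·1/32 = 4
AVL=1 ≤ VLMAX=4, so vl = 1
lane  0: mask-off/keep ⇒ 0xf7
lane  1: tail/keep ⇒ 0xc0
lane  2: tail/keep ⇒ 0x69
lane  3: tail/keep ⇒ 0x94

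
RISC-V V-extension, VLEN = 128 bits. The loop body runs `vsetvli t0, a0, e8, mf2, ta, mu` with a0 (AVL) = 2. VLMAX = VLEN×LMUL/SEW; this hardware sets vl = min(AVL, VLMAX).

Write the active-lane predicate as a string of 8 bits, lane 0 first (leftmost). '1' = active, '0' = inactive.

predicate = 11000000

VLMAX = (128 × 1/2) / 8 = 8 lanes
vl = min(AVL, VLMAX) = min(2, 8) = 2
bits (lane 0 leftmost): 11000000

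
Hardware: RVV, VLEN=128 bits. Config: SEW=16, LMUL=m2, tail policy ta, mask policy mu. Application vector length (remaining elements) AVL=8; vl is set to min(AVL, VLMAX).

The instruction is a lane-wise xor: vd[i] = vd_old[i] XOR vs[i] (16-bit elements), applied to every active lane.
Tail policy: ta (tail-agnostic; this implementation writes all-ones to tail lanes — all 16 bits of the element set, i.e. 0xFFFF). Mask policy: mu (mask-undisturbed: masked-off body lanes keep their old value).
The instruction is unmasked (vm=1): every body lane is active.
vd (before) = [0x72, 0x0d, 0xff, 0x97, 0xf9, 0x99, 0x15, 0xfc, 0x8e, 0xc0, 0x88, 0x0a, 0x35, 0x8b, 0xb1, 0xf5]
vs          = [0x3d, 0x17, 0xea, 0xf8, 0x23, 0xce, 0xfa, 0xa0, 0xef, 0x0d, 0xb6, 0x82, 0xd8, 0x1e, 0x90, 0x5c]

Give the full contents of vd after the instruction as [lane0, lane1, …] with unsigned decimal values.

VLMAX = VLEN×LMUL/SEW = 128×2/16 = 16
vl = min(AVL, VLMAX) = min(8, 16) = 8
lane  0: xor(0x72,0x3d) ⇒ 0x4f
lane  1: xor(0x0d,0x17) ⇒ 0x1a
lane  2: xor(0xff,0xea) ⇒ 0x15
lane  3: xor(0x97,0xf8) ⇒ 0x6f
lane  4: xor(0xf9,0x23) ⇒ 0xda
lane  5: xor(0x99,0xce) ⇒ 0x57
lane  6: xor(0x15,0xfa) ⇒ 0xef
lane  7: xor(0xfc,0xa0) ⇒ 0x5c
lane  8: tail/ones ⇒ 0xffff
lane  9: tail/ones ⇒ 0xffff
lane 10: tail/ones ⇒ 0xffff
lane 11: tail/ones ⇒ 0xffff
lane 12: tail/ones ⇒ 0xffff
lane 13: tail/ones ⇒ 0xffff
lane 14: tail/ones ⇒ 0xffff
lane 15: tail/ones ⇒ 0xffff

vd = [79, 26, 21, 111, 218, 87, 239, 92, 65535, 65535, 65535, 65535, 65535, 65535, 65535, 65535]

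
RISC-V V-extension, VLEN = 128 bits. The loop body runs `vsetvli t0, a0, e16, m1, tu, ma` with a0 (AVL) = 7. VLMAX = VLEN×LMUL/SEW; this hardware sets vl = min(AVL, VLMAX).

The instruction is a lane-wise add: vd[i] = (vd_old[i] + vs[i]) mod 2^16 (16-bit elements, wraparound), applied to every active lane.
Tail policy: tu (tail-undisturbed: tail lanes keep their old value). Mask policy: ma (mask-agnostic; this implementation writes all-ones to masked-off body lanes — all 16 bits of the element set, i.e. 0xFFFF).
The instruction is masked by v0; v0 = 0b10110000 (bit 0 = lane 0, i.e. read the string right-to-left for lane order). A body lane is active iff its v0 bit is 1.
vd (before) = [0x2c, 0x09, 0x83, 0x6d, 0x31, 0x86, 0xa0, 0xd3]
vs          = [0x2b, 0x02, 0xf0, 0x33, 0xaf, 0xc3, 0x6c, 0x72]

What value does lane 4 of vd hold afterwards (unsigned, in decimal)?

vd[4] = 224

VLMAX = VLEN×LMUL/SEW = 128×1/16 = 8
vl = min(AVL, VLMAX) = min(7, 8) = 7
[0] mask-off/ones = 0xffff
[1] mask-off/ones = 0xffff
[2] mask-off/ones = 0xffff
[3] mask-off/ones = 0xffff
[4] add(0x31,0xaf) = 0xe0
[5] add(0x86,0xc3) = 0x149
[6] mask-off/ones = 0xffff
[7] tail/keep = 0xd3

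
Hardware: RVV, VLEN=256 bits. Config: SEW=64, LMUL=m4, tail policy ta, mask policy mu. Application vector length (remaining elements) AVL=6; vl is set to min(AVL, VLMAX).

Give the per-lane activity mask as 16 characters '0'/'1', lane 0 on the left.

predicate = 1111110000000000

VLMAX = (256 × 4) / 64 = 16 lanes
vl ← min(6, 16) = 6
bits (lane 0 leftmost): 1111110000000000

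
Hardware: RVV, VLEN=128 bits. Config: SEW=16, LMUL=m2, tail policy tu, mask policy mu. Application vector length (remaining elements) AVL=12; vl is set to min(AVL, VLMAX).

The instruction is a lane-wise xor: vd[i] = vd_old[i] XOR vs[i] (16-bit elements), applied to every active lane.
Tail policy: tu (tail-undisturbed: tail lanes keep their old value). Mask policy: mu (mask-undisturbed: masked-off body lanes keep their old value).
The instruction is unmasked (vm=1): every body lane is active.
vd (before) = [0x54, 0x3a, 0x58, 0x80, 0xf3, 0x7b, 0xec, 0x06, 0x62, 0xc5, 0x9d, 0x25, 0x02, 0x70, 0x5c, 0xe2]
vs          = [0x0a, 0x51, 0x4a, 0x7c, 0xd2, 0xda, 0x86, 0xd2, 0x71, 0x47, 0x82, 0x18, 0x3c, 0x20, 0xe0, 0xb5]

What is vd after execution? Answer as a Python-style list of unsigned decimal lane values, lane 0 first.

vd = [94, 107, 18, 252, 33, 161, 106, 212, 19, 130, 31, 61, 2, 112, 92, 226]

VLMAX = VLEN×LMUL/SEW = 128×2/16 = 16
vl = min(AVL, VLMAX) = min(12, 16) = 12
lane  0: xor(0x54,0x0a) ⇒ 0x5e
lane  1: xor(0x3a,0x51) ⇒ 0x6b
lane  2: xor(0x58,0x4a) ⇒ 0x12
lane  3: xor(0x80,0x7c) ⇒ 0xfc
lane  4: xor(0xf3,0xd2) ⇒ 0x21
lane  5: xor(0x7b,0xda) ⇒ 0xa1
lane  6: xor(0xec,0x86) ⇒ 0x6a
lane  7: xor(0x06,0xd2) ⇒ 0xd4
lane  8: xor(0x62,0x71) ⇒ 0x13
lane  9: xor(0xc5,0x47) ⇒ 0x82
lane 10: xor(0x9d,0x82) ⇒ 0x1f
lane 11: xor(0x25,0x18) ⇒ 0x3d
lane 12: tail/keep ⇒ 0x02
lane 13: tail/keep ⇒ 0x70
lane 14: tail/keep ⇒ 0x5c
lane 15: tail/keep ⇒ 0xe2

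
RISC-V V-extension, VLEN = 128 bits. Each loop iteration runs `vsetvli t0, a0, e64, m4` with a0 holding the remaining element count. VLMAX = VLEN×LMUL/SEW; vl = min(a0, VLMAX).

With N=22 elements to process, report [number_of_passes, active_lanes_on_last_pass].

[iterations, last_vl] = [3, 6]

lanes per group: 128·4/64 = 8
22 elements at 8/iter → 3 passes, remainder 6 on the last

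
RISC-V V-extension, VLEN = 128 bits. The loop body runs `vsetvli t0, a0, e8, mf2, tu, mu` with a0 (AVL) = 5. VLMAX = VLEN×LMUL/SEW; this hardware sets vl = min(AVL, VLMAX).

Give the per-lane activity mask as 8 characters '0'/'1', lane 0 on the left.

VLMAX = VLEN×LMUL/SEW = 128×1/2/8 = 8
vl ← min(5, 8) = 5
bits (lane 0 leftmost): 11111000

predicate = 11111000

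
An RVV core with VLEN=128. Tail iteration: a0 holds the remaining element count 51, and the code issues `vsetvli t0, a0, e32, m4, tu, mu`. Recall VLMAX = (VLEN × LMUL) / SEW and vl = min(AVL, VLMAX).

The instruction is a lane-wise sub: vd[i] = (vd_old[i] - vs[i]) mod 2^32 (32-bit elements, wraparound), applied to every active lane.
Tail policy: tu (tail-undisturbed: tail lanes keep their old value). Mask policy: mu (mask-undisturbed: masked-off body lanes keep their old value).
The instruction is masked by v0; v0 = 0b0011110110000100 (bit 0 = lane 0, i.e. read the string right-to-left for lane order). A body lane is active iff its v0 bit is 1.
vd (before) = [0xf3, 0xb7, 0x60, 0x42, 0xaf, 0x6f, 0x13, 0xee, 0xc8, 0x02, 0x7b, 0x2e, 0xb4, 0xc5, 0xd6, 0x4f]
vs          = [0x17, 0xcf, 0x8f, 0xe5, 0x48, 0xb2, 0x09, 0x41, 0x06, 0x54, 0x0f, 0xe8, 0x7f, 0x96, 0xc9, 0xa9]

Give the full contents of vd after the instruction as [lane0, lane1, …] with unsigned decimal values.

VLMAX = (128 × 4) / 32 = 16 lanes
AVL=51 > VLMAX=16, so vl = 16
[0] mask-off/keep = 0xf3
[1] mask-off/keep = 0xb7
[2] sub(0x60,0x8f) = 0xffffffd1
[3] mask-off/keep = 0x42
[4] mask-off/keep = 0xaf
[5] mask-off/keep = 0x6f
[6] mask-off/keep = 0x13
[7] sub(0xee,0x41) = 0xad
[8] sub(0xc8,0x06) = 0xc2
[9] mask-off/keep = 0x02
[10] sub(0x7b,0x0f) = 0x6c
[11] sub(0x2e,0xe8) = 0xffffff46
[12] sub(0xb4,0x7f) = 0x35
[13] sub(0xc5,0x96) = 0x2f
[14] mask-off/keep = 0xd6
[15] mask-off/keep = 0x4f

vd = [243, 183, 4294967249, 66, 175, 111, 19, 173, 194, 2, 108, 4294967110, 53, 47, 214, 79]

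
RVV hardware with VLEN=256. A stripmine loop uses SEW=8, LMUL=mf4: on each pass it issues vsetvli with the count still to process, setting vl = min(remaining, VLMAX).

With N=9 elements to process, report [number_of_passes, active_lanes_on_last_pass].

[iterations, last_vl] = [2, 1]

VLMAX = (256 × 1/4) / 8 = 8 lanes
N=9: ⌈9/8⌉ = 2 iters; last vl = 9 − 1×8 = 1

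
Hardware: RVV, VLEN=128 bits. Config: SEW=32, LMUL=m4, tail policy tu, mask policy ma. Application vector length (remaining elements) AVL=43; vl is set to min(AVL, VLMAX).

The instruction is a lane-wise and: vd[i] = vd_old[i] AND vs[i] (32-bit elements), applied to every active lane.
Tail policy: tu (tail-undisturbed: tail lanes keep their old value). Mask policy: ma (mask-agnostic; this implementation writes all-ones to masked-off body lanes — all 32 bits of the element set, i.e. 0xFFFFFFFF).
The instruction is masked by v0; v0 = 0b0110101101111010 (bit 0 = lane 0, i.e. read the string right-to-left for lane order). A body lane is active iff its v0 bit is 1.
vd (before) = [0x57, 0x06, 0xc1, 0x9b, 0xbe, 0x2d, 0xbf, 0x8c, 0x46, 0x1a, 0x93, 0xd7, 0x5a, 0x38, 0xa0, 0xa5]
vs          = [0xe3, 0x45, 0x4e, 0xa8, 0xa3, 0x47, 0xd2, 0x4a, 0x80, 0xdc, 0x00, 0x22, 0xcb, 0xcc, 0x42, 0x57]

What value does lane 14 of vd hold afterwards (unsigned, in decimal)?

vd[14] = 0

lanes per group: 128·4/32 = 16
AVL=43 > VLMAX=16, so vl = 16
lane  0: mask-off/ones ⇒ 0xffffffff
lane  1: and(0x06,0x45) ⇒ 0x04
lane  2: mask-off/ones ⇒ 0xffffffff
lane  3: and(0x9b,0xa8) ⇒ 0x88
lane  4: and(0xbe,0xa3) ⇒ 0xa2
lane  5: and(0x2d,0x47) ⇒ 0x05
lane  6: and(0xbf,0xd2) ⇒ 0x92
lane  7: mask-off/ones ⇒ 0xffffffff
lane  8: and(0x46,0x80) ⇒ 0x00
lane  9: and(0x1a,0xdc) ⇒ 0x18
lane 10: mask-off/ones ⇒ 0xffffffff
lane 11: and(0xd7,0x22) ⇒ 0x02
lane 12: mask-off/ones ⇒ 0xffffffff
lane 13: and(0x38,0xcc) ⇒ 0x08
lane 14: and(0xa0,0x42) ⇒ 0x00
lane 15: mask-off/ones ⇒ 0xffffffff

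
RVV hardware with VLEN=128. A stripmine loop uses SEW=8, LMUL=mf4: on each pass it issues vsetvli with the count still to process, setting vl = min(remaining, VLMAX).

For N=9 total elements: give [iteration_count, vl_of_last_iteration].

[iterations, last_vl] = [3, 1]

VLMAX = VLEN×LMUL/SEW = 128×1/4/8 = 4
N=9: ⌈9/4⌉ = 3 iters; last vl = 9 − 2×4 = 1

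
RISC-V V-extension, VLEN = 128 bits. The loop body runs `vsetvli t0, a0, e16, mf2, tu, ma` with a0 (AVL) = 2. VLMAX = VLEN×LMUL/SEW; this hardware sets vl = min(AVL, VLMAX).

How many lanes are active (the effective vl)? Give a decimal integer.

lanes per group: 128·1/2/16 = 4
vl ← min(2, 4) = 2

vl = 2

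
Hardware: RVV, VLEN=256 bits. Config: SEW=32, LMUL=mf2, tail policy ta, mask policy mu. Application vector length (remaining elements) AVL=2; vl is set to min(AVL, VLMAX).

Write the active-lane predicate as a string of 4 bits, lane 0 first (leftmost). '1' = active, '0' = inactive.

predicate = 1100

VLMAX = VLEN×LMUL/SEW = 256×1/2/32 = 4
AVL=2 ≤ VLMAX=4, so vl = 2
bits (lane 0 leftmost): 1100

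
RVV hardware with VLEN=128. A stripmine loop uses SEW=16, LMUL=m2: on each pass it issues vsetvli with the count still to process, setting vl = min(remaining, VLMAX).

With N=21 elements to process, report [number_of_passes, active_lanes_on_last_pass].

VLMAX = VLEN×LMUL/SEW = 128×2/16 = 16
N=21: ⌈21/16⌉ = 2 iters; last vl = 21 − 1×16 = 5

[iterations, last_vl] = [2, 5]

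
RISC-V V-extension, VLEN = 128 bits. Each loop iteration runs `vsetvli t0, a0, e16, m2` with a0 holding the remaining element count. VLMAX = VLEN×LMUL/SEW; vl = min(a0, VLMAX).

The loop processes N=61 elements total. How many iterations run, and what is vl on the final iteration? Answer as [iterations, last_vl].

[iterations, last_vl] = [4, 13]

VLMAX = VLEN×LMUL/SEW = 128×2/16 = 16
N=61: ⌈61/16⌉ = 4 iters; last vl = 61 − 3×16 = 13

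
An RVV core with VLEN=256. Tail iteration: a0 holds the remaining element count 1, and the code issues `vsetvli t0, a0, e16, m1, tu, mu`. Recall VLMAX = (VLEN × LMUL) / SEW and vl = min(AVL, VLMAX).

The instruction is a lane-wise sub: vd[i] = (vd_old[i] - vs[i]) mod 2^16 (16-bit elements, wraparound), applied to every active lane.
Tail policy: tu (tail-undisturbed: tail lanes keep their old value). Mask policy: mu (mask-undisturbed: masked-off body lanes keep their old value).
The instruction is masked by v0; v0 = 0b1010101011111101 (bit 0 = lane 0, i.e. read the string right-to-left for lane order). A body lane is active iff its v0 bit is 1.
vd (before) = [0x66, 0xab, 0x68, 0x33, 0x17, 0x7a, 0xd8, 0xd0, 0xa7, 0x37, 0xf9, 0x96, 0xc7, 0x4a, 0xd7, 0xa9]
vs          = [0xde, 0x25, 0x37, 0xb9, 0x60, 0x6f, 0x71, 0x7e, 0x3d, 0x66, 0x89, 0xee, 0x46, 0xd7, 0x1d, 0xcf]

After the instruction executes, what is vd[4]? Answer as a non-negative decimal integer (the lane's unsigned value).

VLMAX = (256 × 1) / 16 = 16 lanes
AVL=1 ≤ VLMAX=16, so vl = 1
[0] sub(0x66,0xde) = 0xff88
[1] tail/keep = 0xab
[2] tail/keep = 0x68
[3] tail/keep = 0x33
[4] tail/keep = 0x17
[5] tail/keep = 0x7a
[6] tail/keep = 0xd8
[7] tail/keep = 0xd0
[8] tail/keep = 0xa7
[9] tail/keep = 0x37
[10] tail/keep = 0xf9
[11] tail/keep = 0x96
[12] tail/keep = 0xc7
[13] tail/keep = 0x4a
[14] tail/keep = 0xd7
[15] tail/keep = 0xa9

vd[4] = 23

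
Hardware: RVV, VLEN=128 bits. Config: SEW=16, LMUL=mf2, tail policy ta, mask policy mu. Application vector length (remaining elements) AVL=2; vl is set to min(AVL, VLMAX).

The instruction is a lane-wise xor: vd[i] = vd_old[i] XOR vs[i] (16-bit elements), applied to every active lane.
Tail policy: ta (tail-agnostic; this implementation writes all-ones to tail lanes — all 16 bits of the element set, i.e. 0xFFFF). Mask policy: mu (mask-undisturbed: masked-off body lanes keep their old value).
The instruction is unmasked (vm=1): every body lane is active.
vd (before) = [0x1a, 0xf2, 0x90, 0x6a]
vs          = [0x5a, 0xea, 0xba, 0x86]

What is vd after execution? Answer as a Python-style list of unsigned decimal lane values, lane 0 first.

vd = [64, 24, 65535, 65535]

VLMAX = VLEN×LMUL/SEW = 128×1/2/16 = 4
vl ← min(2, 4) = 2
lane  0: xor(0x1a,0x5a) ⇒ 0x40
lane  1: xor(0xf2,0xea) ⇒ 0x18
lane  2: tail/ones ⇒ 0xffff
lane  3: tail/ones ⇒ 0xffff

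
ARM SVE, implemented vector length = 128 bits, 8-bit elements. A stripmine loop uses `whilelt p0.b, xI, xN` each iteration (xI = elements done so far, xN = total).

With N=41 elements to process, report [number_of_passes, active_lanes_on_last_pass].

register lanes = 128/8 = 16
41 elements at 16/iter → 3 passes, remainder 9 on the last

[iterations, last_vl] = [3, 9]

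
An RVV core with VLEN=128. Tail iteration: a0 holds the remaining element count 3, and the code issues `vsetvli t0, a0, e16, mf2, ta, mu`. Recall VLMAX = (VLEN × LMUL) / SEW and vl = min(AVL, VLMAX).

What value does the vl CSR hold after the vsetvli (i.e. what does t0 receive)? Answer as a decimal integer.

vl = 3

lanes per group: 128·1/2/16 = 4
vl ← min(3, 4) = 3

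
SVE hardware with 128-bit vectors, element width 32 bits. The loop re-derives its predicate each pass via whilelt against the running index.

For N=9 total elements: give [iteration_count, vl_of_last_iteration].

lane count: 128 div 32 = 4
9 elements at 4/iter → 3 passes, remainder 1 on the last

[iterations, last_vl] = [3, 1]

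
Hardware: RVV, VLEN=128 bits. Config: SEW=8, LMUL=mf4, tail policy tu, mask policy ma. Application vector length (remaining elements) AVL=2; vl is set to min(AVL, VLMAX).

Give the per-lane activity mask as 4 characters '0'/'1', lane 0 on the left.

predicate = 1100

VLMAX = (128 × 1/4) / 8 = 4 lanes
AVL=2 ≤ VLMAX=4, so vl = 2
bits (lane 0 leftmost): 1100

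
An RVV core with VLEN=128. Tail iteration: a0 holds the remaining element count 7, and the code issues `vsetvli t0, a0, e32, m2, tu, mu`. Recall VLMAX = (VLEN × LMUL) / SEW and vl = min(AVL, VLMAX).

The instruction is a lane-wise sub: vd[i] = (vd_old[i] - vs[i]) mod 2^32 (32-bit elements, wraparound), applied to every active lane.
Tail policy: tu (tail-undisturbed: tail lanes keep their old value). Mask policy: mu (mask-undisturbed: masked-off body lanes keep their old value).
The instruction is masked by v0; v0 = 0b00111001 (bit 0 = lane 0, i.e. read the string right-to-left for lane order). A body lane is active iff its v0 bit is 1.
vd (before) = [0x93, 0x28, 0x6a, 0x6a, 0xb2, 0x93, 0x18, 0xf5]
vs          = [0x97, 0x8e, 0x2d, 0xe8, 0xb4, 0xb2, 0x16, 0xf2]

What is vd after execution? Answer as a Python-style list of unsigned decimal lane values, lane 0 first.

lanes per group: 128·2/32 = 8
vl ← min(7, 8) = 7
vd[0] sub(0x93,0x97) -> 0xfffffffc
vd[1] mask-off/keep -> 0x28
vd[2] mask-off/keep -> 0x6a
vd[3] sub(0x6a,0xe8) -> 0xffffff82
vd[4] sub(0xb2,0xb4) -> 0xfffffffe
vd[5] sub(0x93,0xb2) -> 0xffffffe1
vd[6] mask-off/keep -> 0x18
vd[7] tail/keep -> 0xf5

vd = [4294967292, 40, 106, 4294967170, 4294967294, 4294967265, 24, 245]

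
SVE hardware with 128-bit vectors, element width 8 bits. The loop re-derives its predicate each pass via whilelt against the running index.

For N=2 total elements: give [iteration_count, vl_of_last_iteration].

lane count: 128 div 8 = 16
iterations = ceil(2/16) = 1; final-pass vl = 2

[iterations, last_vl] = [1, 2]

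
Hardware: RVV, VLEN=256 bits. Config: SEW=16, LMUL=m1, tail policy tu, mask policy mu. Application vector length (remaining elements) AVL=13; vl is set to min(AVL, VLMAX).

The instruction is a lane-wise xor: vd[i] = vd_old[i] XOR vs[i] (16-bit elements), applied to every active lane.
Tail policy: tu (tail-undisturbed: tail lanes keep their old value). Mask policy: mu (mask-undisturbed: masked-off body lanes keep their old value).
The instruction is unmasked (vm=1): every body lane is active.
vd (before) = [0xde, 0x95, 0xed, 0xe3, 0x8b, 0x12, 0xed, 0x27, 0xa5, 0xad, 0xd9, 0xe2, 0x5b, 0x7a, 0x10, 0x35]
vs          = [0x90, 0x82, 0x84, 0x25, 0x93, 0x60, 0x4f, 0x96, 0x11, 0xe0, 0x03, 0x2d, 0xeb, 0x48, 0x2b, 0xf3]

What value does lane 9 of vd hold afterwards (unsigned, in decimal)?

VLMAX = VLEN×LMUL/SEW = 256×1/16 = 16
vl = min(AVL, VLMAX) = min(13, 16) = 13
vd[0] xor(0xde,0x90) -> 0x4e
vd[1] xor(0x95,0x82) -> 0x17
vd[2] xor(0xed,0x84) -> 0x69
vd[3] xor(0xe3,0x25) -> 0xc6
vd[4] xor(0x8b,0x93) -> 0x18
vd[5] xor(0x12,0x60) -> 0x72
vd[6] xor(0xed,0x4f) -> 0xa2
vd[7] xor(0x27,0x96) -> 0xb1
vd[8] xor(0xa5,0x11) -> 0xb4
vd[9] xor(0xad,0xe0) -> 0x4d
vd[10] xor(0xd9,0x03) -> 0xda
vd[11] xor(0xe2,0x2d) -> 0xcf
vd[12] xor(0x5b,0xeb) -> 0xb0
vd[13] tail/keep -> 0x7a
vd[14] tail/keep -> 0x10
vd[15] tail/keep -> 0x35

vd[9] = 77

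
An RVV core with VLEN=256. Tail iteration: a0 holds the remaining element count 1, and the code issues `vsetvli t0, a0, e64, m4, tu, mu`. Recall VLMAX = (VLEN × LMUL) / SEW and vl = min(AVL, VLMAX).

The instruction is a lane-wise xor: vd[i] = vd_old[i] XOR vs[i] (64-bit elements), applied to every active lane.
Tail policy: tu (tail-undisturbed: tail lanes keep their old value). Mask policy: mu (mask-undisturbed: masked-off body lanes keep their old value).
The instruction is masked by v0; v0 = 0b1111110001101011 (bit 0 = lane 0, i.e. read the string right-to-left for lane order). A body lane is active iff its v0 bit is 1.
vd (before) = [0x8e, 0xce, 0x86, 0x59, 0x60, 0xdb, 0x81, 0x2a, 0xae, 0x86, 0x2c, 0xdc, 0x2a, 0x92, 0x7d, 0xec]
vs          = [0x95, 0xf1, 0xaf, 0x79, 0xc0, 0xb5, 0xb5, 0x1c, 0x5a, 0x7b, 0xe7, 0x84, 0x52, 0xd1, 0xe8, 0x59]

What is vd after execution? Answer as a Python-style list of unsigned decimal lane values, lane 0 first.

vd = [27, 206, 134, 89, 96, 219, 129, 42, 174, 134, 44, 220, 42, 146, 125, 236]

VLMAX = (256 × 4) / 64 = 16 lanes
vl = min(AVL, VLMAX) = min(1, 16) = 1
  i=0: xor(0x8e,0x95) → 27
  i=1: tail/keep → 206
  i=2: tail/keep → 134
  i=3: tail/keep → 89
  i=4: tail/keep → 96
  i=5: tail/keep → 219
  i=6: tail/keep → 129
  i=7: tail/keep → 42
  i=8: tail/keep → 174
  i=9: tail/keep → 134
  i=10: tail/keep → 44
  i=11: tail/keep → 220
  i=12: tail/keep → 42
  i=13: tail/keep → 146
  i=14: tail/keep → 125
  i=15: tail/keep → 236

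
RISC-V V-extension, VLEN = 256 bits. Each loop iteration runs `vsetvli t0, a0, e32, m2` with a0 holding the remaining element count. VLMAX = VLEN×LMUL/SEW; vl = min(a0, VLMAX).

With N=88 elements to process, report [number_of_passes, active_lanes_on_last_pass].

[iterations, last_vl] = [6, 8]

VLMAX = VLEN×LMUL/SEW = 256×2/32 = 16
N=88: ⌈88/16⌉ = 6 iters; last vl = 88 − 5×16 = 8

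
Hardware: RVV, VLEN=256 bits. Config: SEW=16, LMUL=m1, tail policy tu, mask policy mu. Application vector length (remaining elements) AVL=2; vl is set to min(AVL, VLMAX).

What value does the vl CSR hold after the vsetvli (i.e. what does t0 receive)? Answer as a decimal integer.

lanes per group: 256·1/16 = 16
vl ← min(2, 16) = 2

vl = 2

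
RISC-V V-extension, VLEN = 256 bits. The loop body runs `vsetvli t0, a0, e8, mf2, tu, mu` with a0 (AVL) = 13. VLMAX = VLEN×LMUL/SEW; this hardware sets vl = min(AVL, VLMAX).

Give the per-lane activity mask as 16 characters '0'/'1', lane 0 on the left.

VLMAX = (256 × 1/2) / 8 = 16 lanes
vl = min(AVL, VLMAX) = min(13, 16) = 13
bits (lane 0 leftmost): 1111111111111000

predicate = 1111111111111000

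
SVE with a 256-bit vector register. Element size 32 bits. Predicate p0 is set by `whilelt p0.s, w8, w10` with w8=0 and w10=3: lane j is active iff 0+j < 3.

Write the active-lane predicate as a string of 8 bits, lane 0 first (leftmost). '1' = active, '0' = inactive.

predicate = 11100000

lane count: 256 div 32 = 8
active while 0+j < 3, i.e. j ∈ [0,3) capped at 8 ⇒ 3
bits (lane 0 leftmost): 11100000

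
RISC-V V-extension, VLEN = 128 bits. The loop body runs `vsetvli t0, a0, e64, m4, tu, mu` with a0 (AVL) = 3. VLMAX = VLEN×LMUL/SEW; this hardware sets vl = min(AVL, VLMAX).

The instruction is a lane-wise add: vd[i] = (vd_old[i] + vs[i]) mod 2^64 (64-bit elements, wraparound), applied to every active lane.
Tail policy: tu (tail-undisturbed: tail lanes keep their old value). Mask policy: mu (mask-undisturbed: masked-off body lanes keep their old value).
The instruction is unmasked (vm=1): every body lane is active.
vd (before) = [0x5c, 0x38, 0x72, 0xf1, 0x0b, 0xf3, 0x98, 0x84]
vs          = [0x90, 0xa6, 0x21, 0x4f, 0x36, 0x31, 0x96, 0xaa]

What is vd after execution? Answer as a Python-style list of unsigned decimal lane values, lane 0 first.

lanes per group: 128·4/64 = 8
vl = min(AVL, VLMAX) = min(3, 8) = 3
  i=0: add(0x5c,0x90) → 236
  i=1: add(0x38,0xa6) → 222
  i=2: add(0x72,0x21) → 147
  i=3: tail/keep → 241
  i=4: tail/keep → 11
  i=5: tail/keep → 243
  i=6: tail/keep → 152
  i=7: tail/keep → 132

vd = [236, 222, 147, 241, 11, 243, 152, 132]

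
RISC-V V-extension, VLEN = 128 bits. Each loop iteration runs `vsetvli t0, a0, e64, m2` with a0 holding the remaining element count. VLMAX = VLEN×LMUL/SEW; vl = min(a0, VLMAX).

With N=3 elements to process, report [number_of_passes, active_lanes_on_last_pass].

[iterations, last_vl] = [1, 3]

VLMAX = (128 × 2) / 64 = 4 lanes
N=3: ⌈3/4⌉ = 1 iters; last vl = 3 − 0×4 = 3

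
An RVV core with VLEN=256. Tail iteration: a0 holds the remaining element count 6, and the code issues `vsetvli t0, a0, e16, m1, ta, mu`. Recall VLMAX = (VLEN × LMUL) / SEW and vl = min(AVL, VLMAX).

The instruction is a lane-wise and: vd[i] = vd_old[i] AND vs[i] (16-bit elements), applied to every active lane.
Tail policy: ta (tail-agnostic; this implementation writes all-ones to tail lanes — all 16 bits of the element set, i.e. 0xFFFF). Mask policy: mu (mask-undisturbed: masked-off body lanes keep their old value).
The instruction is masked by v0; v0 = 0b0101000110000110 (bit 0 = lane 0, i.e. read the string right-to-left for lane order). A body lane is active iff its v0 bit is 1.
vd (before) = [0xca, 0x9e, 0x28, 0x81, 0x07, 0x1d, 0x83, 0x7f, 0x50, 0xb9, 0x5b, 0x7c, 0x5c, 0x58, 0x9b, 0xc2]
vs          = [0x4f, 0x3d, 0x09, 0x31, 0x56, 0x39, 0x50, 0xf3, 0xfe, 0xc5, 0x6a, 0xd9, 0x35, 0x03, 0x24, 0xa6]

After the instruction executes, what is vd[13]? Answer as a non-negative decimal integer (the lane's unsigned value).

VLMAX = VLEN×LMUL/SEW = 256×1/16 = 16
AVL=6 ≤ VLMAX=16, so vl = 6
vd[0] mask-off/keep -> 0xca
vd[1] and(0x9e,0x3d) -> 0x1c
vd[2] and(0x28,0x09) -> 0x08
vd[3] mask-off/keep -> 0x81
vd[4] mask-off/keep -> 0x07
vd[5] mask-off/keep -> 0x1d
vd[6] tail/ones -> 0xffff
vd[7] tail/ones -> 0xffff
vd[8] tail/ones -> 0xffff
vd[9] tail/ones -> 0xffff
vd[10] tail/ones -> 0xffff
vd[11] tail/ones -> 0xffff
vd[12] tail/ones -> 0xffff
vd[13] tail/ones -> 0xffff
vd[14] tail/ones -> 0xffff
vd[15] tail/ones -> 0xffff

vd[13] = 65535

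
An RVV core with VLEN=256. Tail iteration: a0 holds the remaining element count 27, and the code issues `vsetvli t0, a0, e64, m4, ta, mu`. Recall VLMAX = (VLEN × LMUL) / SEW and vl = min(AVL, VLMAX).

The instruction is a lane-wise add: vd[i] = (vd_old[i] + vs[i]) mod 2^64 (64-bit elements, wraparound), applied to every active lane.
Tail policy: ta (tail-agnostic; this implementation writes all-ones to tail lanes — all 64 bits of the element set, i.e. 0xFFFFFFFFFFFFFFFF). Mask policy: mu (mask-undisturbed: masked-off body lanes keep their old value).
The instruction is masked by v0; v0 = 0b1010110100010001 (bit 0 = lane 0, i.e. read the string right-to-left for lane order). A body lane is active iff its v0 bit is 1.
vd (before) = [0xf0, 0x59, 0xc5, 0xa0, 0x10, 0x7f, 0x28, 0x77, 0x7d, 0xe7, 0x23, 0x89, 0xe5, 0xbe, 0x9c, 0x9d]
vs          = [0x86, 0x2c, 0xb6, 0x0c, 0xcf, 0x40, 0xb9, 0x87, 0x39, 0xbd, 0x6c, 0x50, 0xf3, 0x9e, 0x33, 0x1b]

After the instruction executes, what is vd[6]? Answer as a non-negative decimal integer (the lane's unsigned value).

vd[6] = 40

VLMAX = (256 × 4) / 64 = 16 lanes
vl ← min(27, 16) = 16
vd[0] add(0xf0,0x86) -> 0x176
vd[1] mask-off/keep -> 0x59
vd[2] mask-off/keep -> 0xc5
vd[3] mask-off/keep -> 0xa0
vd[4] add(0x10,0xcf) -> 0xdf
vd[5] mask-off/keep -> 0x7f
vd[6] mask-off/keep -> 0x28
vd[7] mask-off/keep -> 0x77
vd[8] add(0x7d,0x39) -> 0xb6
vd[9] mask-off/keep -> 0xe7
vd[10] add(0x23,0x6c) -> 0x8f
vd[11] add(0x89,0x50) -> 0xd9
vd[12] mask-off/keep -> 0xe5
vd[13] add(0xbe,0x9e) -> 0x15c
vd[14] mask-off/keep -> 0x9c
vd[15] add(0x9d,0x1b) -> 0xb8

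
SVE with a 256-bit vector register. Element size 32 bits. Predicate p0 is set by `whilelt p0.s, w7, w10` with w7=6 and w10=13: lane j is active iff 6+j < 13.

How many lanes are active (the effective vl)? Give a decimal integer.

256-bit reg / 32-bit elem → 8 lanes
whilelt: lane j active iff 6+j < 13 → j < 7 → 7 active

vl = 7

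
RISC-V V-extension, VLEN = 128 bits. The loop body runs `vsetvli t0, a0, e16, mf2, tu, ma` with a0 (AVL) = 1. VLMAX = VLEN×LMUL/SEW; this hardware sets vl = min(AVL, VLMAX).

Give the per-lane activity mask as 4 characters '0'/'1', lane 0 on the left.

VLMAX = VLEN×LMUL/SEW = 128×1/2/16 = 4
vl = min(AVL, VLMAX) = min(1, 4) = 1
bits (lane 0 leftmost): 1000

predicate = 1000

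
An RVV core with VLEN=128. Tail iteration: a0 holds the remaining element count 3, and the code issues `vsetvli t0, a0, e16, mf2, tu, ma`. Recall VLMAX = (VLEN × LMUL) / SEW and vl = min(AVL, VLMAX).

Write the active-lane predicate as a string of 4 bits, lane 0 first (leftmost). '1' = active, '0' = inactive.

VLMAX = VLEN×LMUL/SEW = 128×1/2/16 = 4
vl = min(AVL, VLMAX) = min(3, 4) = 3
bits (lane 0 leftmost): 1110

predicate = 1110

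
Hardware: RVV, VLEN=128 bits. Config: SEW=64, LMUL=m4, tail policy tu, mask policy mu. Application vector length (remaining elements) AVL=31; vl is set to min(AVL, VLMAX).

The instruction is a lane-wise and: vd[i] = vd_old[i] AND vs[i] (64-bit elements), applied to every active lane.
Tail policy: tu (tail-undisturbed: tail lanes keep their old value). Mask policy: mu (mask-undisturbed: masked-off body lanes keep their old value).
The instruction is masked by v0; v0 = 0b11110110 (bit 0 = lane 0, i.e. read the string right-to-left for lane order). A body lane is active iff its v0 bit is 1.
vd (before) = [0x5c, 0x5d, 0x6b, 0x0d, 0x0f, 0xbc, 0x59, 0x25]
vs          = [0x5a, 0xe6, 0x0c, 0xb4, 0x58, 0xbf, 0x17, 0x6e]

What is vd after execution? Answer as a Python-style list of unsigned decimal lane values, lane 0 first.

vd = [92, 68, 8, 13, 8, 188, 17, 36]

lanes per group: 128·4/64 = 8
vl ← min(31, 8) = 8
[0] mask-off/keep = 0x5c
[1] and(0x5d,0xe6) = 0x44
[2] and(0x6b,0x0c) = 0x08
[3] mask-off/keep = 0x0d
[4] and(0x0f,0x58) = 0x08
[5] and(0xbc,0xbf) = 0xbc
[6] and(0x59,0x17) = 0x11
[7] and(0x25,0x6e) = 0x24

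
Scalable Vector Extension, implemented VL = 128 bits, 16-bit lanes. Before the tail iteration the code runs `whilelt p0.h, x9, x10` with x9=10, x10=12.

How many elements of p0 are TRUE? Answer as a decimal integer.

vl = 2

register lanes = 128/16 = 8
whilelt: lane j active iff 10+j < 12 → j < 2 → 2 active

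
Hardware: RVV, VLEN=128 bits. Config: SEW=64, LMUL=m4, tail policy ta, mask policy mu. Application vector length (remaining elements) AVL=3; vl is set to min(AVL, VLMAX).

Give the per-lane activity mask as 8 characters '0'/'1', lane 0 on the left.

predicate = 11100000

VLMAX = VLEN×LMUL/SEW = 128×4/64 = 8
vl ← min(3, 8) = 3
bits (lane 0 leftmost): 11100000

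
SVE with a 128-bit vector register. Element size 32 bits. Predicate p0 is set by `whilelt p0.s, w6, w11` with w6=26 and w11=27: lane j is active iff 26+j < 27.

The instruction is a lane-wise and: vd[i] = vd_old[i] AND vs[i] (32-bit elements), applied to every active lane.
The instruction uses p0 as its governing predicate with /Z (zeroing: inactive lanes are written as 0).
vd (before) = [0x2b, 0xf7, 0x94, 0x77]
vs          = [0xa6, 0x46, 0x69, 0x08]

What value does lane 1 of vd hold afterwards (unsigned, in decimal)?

vd[1] = 0

lane count: 128 div 32 = 4
p0[j] = (26+j < 27); true for j=0..0 → 1 lanes set
vd[0] and(0x2b,0xa6) -> 0x22
vd[1] tail/zero -> 0x00
vd[2] tail/zero -> 0x00
vd[3] tail/zero -> 0x00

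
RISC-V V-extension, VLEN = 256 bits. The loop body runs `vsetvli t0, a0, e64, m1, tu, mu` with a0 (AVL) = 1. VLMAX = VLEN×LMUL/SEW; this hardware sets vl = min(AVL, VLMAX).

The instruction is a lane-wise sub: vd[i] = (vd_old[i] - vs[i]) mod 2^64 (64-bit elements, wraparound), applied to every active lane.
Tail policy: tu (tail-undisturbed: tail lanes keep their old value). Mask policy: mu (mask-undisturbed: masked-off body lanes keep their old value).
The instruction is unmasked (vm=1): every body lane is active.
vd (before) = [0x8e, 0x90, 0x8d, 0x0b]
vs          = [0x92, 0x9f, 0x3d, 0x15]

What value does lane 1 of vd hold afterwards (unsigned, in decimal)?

VLMAX = (256 × 1) / 64 = 4 lanes
vl ← min(1, 4) = 1
[0] sub(0x8e,0x92) = 0xfffffffffffffffc
[1] tail/keep = 0x90
[2] tail/keep = 0x8d
[3] tail/keep = 0x0b

vd[1] = 144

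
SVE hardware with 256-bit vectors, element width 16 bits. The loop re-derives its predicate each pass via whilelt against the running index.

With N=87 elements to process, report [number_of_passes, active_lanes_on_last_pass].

register lanes = 256/16 = 16
N=87: ⌈87/16⌉ = 6 iters; last vl = 87 − 5×16 = 7

[iterations, last_vl] = [6, 7]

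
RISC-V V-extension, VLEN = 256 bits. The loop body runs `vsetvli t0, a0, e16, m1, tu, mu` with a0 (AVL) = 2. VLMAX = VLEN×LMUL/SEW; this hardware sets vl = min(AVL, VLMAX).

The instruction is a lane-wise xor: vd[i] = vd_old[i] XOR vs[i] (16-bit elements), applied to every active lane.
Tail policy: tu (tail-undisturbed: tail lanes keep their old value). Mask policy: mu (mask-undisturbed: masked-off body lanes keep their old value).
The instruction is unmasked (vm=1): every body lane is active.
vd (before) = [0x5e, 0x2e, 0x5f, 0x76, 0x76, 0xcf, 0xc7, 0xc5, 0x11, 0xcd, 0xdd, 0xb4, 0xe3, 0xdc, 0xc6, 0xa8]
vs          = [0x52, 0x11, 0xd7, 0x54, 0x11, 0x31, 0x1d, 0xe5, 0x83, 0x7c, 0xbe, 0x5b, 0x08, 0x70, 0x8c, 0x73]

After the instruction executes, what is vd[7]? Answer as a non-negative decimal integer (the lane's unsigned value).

vd[7] = 197

VLMAX = VLEN×LMUL/SEW = 256×1/16 = 16
AVL=2 ≤ VLMAX=16, so vl = 2
vd[0] xor(0x5e,0x52) -> 0x0c
vd[1] xor(0x2e,0x11) -> 0x3f
vd[2] tail/keep -> 0x5f
vd[3] tail/keep -> 0x76
vd[4] tail/keep -> 0x76
vd[5] tail/keep -> 0xcf
vd[6] tail/keep -> 0xc7
vd[7] tail/keep -> 0xc5
vd[8] tail/keep -> 0x11
vd[9] tail/keep -> 0xcd
vd[10] tail/keep -> 0xdd
vd[11] tail/keep -> 0xb4
vd[12] tail/keep -> 0xe3
vd[13] tail/keep -> 0xdc
vd[14] tail/keep -> 0xc6
vd[15] tail/keep -> 0xa8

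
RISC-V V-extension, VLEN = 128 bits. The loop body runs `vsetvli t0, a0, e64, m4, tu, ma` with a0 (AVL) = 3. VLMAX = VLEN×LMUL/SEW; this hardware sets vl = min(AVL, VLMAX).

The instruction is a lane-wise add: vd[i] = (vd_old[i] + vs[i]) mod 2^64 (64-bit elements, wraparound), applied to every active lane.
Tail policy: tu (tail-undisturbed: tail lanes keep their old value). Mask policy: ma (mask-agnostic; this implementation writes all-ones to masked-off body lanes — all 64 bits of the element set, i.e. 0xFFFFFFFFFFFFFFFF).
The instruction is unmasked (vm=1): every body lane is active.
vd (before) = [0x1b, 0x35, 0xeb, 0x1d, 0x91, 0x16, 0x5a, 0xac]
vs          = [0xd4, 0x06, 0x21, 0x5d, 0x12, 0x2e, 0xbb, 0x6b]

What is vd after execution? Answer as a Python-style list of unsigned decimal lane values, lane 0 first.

lanes per group: 128·4/64 = 8
vl ← min(3, 8) = 3
[0] add(0x1b,0xd4) = 0xef
[1] add(0x35,0x06) = 0x3b
[2] add(0xeb,0x21) = 0x10c
[3] tail/keep = 0x1d
[4] tail/keep = 0x91
[5] tail/keep = 0x16
[6] tail/keep = 0x5a
[7] tail/keep = 0xac

vd = [239, 59, 268, 29, 145, 22, 90, 172]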